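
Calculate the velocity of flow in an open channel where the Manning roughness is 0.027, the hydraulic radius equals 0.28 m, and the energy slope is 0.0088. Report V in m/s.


Manning's equation gives V = (1/n) * R^(2/3) * S^(1/2).
First, compute R^(2/3) = 0.28^(2/3) = 0.428.
Next, S^(1/2) = 0.0088^(1/2) = 0.093808.
Then 1/n = 1/0.027 = 37.04.
V = 37.04 * 0.428 * 0.093808 = 1.487 m/s.

1.487


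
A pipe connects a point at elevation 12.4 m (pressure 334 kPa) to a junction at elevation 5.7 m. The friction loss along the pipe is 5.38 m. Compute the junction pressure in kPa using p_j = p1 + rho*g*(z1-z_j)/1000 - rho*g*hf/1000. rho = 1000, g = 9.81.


Junction pressure: p_j = p1 + rho*g*(z1 - z_j)/1000 - rho*g*hf/1000.
Elevation term = 1000*9.81*(12.4 - 5.7)/1000 = 65.727 kPa.
Friction term = 1000*9.81*5.38/1000 = 52.778 kPa.
p_j = 334 + 65.727 - 52.778 = 346.95 kPa.

346.95


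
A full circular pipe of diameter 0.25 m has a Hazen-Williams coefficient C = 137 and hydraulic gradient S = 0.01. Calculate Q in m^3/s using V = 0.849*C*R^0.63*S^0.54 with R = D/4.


For a full circular pipe, R = D/4 = 0.25/4 = 0.0625 m.
V = 0.849 * 137 * 0.0625^0.63 * 0.01^0.54
  = 0.849 * 137 * 0.174343 * 0.083176
  = 1.6867 m/s.
Pipe area A = pi*D^2/4 = pi*0.25^2/4 = 0.0491 m^2.
Q = A * V = 0.0491 * 1.6867 = 0.0828 m^3/s.

0.0828


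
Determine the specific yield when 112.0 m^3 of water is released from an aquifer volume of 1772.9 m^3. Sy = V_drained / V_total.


Specific yield Sy = Volume drained / Total volume.
Sy = 112.0 / 1772.9
   = 0.0632.

0.0632


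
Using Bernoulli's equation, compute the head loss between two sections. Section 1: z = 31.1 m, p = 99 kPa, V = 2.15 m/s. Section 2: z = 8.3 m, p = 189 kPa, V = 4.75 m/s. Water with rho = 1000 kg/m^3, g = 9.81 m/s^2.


Total head at each section: H = z + p/(rho*g) + V^2/(2g).
H1 = 31.1 + 99*1000/(1000*9.81) + 2.15^2/(2*9.81)
   = 31.1 + 10.092 + 0.2356
   = 41.427 m.
H2 = 8.3 + 189*1000/(1000*9.81) + 4.75^2/(2*9.81)
   = 8.3 + 19.266 + 1.15
   = 28.716 m.
h_L = H1 - H2 = 41.427 - 28.716 = 12.711 m.

12.711


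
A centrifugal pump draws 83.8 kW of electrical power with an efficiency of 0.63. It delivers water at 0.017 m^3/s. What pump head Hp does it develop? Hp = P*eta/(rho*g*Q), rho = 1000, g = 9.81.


Pump head formula: Hp = P * eta / (rho * g * Q).
Numerator: P * eta = 83.8 * 1000 * 0.63 = 52794.0 W.
Denominator: rho * g * Q = 1000 * 9.81 * 0.017 = 166.77.
Hp = 52794.0 / 166.77 = 316.57 m.

316.57


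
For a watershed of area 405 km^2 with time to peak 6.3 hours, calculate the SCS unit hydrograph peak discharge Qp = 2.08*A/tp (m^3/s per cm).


SCS formula: Qp = 2.08 * A / tp.
Qp = 2.08 * 405 / 6.3
   = 842.4 / 6.3
   = 133.71 m^3/s per cm.

133.71


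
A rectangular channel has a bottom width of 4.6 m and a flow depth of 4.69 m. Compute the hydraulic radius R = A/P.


For a rectangular section:
Flow area A = b * y = 4.6 * 4.69 = 21.57 m^2.
Wetted perimeter P = b + 2y = 4.6 + 2*4.69 = 13.98 m.
Hydraulic radius R = A/P = 21.57 / 13.98 = 1.5432 m.

1.5432


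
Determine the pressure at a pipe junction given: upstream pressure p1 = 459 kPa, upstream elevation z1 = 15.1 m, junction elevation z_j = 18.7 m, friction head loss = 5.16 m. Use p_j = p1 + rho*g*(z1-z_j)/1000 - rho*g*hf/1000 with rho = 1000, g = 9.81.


Junction pressure: p_j = p1 + rho*g*(z1 - z_j)/1000 - rho*g*hf/1000.
Elevation term = 1000*9.81*(15.1 - 18.7)/1000 = -35.316 kPa.
Friction term = 1000*9.81*5.16/1000 = 50.62 kPa.
p_j = 459 + -35.316 - 50.62 = 373.06 kPa.

373.06


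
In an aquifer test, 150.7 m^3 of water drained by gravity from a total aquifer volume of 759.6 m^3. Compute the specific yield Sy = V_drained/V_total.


Specific yield Sy = Volume drained / Total volume.
Sy = 150.7 / 759.6
   = 0.1984.

0.1984


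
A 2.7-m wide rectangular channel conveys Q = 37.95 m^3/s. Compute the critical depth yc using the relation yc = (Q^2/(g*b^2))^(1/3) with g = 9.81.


Using yc = (Q^2 / (g * b^2))^(1/3):
Q^2 = 37.95^2 = 1440.2.
g * b^2 = 9.81 * 2.7^2 = 9.81 * 7.29 = 71.51.
Q^2 / (g*b^2) = 1440.2 / 71.51 = 20.1398.
yc = 20.1398^(1/3) = 2.7207 m.

2.7207


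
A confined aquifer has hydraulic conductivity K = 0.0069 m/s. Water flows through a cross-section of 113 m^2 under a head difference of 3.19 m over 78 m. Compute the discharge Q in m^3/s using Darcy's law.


Darcy's law: Q = K * A * i, where i = dh/L.
Hydraulic gradient i = 3.19 / 78 = 0.040897.
Q = 0.0069 * 113 * 0.040897
  = 0.0319 m^3/s.

0.0319


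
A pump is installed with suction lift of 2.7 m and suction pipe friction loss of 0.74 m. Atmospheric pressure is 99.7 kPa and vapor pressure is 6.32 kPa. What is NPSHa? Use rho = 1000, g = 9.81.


NPSHa = p_atm/(rho*g) - z_s - hf_s - p_vap/(rho*g).
p_atm/(rho*g) = 99.7*1000 / (1000*9.81) = 10.163 m.
p_vap/(rho*g) = 6.32*1000 / (1000*9.81) = 0.644 m.
NPSHa = 10.163 - 2.7 - 0.74 - 0.644
      = 6.08 m.

6.08


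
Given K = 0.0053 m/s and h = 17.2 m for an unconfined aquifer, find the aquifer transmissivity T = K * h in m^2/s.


Transmissivity is defined as T = K * h.
T = 0.0053 * 17.2
  = 0.0912 m^2/s.

0.0912


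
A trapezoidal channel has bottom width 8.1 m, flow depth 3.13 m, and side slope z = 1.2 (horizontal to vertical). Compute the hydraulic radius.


For a trapezoidal section with side slope z:
A = (b + z*y)*y = (8.1 + 1.2*3.13)*3.13 = 37.109 m^2.
P = b + 2*y*sqrt(1 + z^2) = 8.1 + 2*3.13*sqrt(1 + 1.2^2) = 17.878 m.
R = A/P = 37.109 / 17.878 = 2.0756 m.

2.0756


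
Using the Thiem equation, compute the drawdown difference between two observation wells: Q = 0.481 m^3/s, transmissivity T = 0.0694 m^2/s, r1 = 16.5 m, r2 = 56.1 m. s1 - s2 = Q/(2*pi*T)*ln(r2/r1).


Thiem equation: s1 - s2 = Q/(2*pi*T) * ln(r2/r1).
ln(r2/r1) = ln(56.1/16.5) = 1.2238.
Q/(2*pi*T) = 0.481 / (2*pi*0.0694) = 0.481 / 0.4361 = 1.1031.
s1 - s2 = 1.1031 * 1.2238 = 1.3499 m.

1.3499


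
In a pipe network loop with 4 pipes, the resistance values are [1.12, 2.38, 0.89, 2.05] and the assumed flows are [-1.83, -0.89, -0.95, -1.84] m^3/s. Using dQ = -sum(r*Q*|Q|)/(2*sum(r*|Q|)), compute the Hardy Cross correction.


Numerator terms (r*Q*|Q|): 1.12*-1.83*|-1.83| = -3.7508; 2.38*-0.89*|-0.89| = -1.8852; 0.89*-0.95*|-0.95| = -0.8032; 2.05*-1.84*|-1.84| = -6.9405.
Sum of numerator = -13.3797.
Denominator terms (r*|Q|): 1.12*|-1.83| = 2.0496; 2.38*|-0.89| = 2.1182; 0.89*|-0.95| = 0.8455; 2.05*|-1.84| = 3.772.
2 * sum of denominator = 2 * 8.7853 = 17.5706.
dQ = --13.3797 / 17.5706 = 0.7615 m^3/s.

0.7615


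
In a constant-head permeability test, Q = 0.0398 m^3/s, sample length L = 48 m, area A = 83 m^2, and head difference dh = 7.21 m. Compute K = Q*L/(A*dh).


From K = Q*L / (A*dh):
Numerator: Q*L = 0.0398 * 48 = 1.9104.
Denominator: A*dh = 83 * 7.21 = 598.43.
K = 1.9104 / 598.43 = 0.003192 m/s.

0.003192


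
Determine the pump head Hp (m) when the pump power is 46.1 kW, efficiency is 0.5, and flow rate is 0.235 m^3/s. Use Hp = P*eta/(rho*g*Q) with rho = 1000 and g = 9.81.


Pump head formula: Hp = P * eta / (rho * g * Q).
Numerator: P * eta = 46.1 * 1000 * 0.5 = 23050.0 W.
Denominator: rho * g * Q = 1000 * 9.81 * 0.235 = 2305.35.
Hp = 23050.0 / 2305.35 = 10.0 m.

10.0


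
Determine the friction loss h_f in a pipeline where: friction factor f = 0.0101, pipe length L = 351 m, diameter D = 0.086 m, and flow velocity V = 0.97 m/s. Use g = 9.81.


Darcy-Weisbach equation: h_f = f * (L/D) * V^2/(2g).
f * L/D = 0.0101 * 351/0.086 = 41.2221.
V^2/(2g) = 0.97^2 / (2*9.81) = 0.9409 / 19.62 = 0.048 m.
h_f = 41.2221 * 0.048 = 1.977 m.

1.977


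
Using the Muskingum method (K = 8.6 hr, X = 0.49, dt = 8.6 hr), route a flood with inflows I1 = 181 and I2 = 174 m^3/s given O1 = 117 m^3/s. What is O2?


Muskingum coefficients:
denom = 2*K*(1-X) + dt = 2*8.6*(1-0.49) + 8.6 = 17.372.
C0 = (dt - 2*K*X)/denom = (8.6 - 2*8.6*0.49)/17.372 = 0.0099.
C1 = (dt + 2*K*X)/denom = (8.6 + 2*8.6*0.49)/17.372 = 0.9802.
C2 = (2*K*(1-X) - dt)/denom = 0.0099.
O2 = C0*I2 + C1*I1 + C2*O1
   = 0.0099*174 + 0.9802*181 + 0.0099*117
   = 180.3 m^3/s.

180.3


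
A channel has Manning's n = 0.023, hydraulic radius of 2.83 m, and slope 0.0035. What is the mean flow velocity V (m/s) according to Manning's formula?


Manning's equation gives V = (1/n) * R^(2/3) * S^(1/2).
First, compute R^(2/3) = 2.83^(2/3) = 2.0007.
Next, S^(1/2) = 0.0035^(1/2) = 0.059161.
Then 1/n = 1/0.023 = 43.48.
V = 43.48 * 2.0007 * 0.059161 = 5.1463 m/s.

5.1463


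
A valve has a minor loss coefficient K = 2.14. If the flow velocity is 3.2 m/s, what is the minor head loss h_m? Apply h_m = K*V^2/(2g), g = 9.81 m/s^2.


Minor loss formula: h_m = K * V^2/(2g).
V^2 = 3.2^2 = 10.24.
V^2/(2g) = 10.24 / 19.62 = 0.5219 m.
h_m = 2.14 * 0.5219 = 1.1169 m.

1.1169


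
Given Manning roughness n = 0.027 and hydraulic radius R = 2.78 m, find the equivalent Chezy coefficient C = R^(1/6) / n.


The Chezy coefficient relates to Manning's n through C = R^(1/6) / n.
R^(1/6) = 2.78^(1/6) = 1.185789.
C = 1.185789 / 0.027 = 43.92 m^(1/2)/s.

43.92


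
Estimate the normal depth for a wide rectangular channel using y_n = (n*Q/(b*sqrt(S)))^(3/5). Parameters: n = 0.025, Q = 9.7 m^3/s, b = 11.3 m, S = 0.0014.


We use the wide-channel approximation y_n = (n*Q/(b*sqrt(S)))^(3/5).
sqrt(S) = sqrt(0.0014) = 0.037417.
Numerator: n*Q = 0.025 * 9.7 = 0.2425.
Denominator: b*sqrt(S) = 11.3 * 0.037417 = 0.422812.
arg = 0.5735.
y_n = 0.5735^(3/5) = 0.7164 m.

0.7164


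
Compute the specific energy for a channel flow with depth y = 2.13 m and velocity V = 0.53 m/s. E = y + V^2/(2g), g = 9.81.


Specific energy E = y + V^2/(2g).
Velocity head = V^2/(2g) = 0.53^2 / (2*9.81) = 0.2809 / 19.62 = 0.0143 m.
E = 2.13 + 0.0143 = 2.1443 m.

2.1443


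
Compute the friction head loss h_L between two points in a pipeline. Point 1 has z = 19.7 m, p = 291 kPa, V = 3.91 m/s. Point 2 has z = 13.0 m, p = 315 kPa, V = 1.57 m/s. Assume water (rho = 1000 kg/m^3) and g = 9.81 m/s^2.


Total head at each section: H = z + p/(rho*g) + V^2/(2g).
H1 = 19.7 + 291*1000/(1000*9.81) + 3.91^2/(2*9.81)
   = 19.7 + 29.664 + 0.7792
   = 50.143 m.
H2 = 13.0 + 315*1000/(1000*9.81) + 1.57^2/(2*9.81)
   = 13.0 + 32.11 + 0.1256
   = 45.236 m.
h_L = H1 - H2 = 50.143 - 45.236 = 4.907 m.

4.907


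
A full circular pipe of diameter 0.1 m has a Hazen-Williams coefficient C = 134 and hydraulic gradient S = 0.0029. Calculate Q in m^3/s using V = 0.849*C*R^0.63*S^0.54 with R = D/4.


For a full circular pipe, R = D/4 = 0.1/4 = 0.025 m.
V = 0.849 * 134 * 0.025^0.63 * 0.0029^0.54
  = 0.849 * 134 * 0.097882 * 0.042628
  = 0.4747 m/s.
Pipe area A = pi*D^2/4 = pi*0.1^2/4 = 0.0079 m^2.
Q = A * V = 0.0079 * 0.4747 = 0.0037 m^3/s.

0.0037


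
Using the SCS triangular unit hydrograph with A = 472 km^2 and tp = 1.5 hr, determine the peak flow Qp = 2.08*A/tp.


SCS formula: Qp = 2.08 * A / tp.
Qp = 2.08 * 472 / 1.5
   = 981.76 / 1.5
   = 654.51 m^3/s per cm.

654.51


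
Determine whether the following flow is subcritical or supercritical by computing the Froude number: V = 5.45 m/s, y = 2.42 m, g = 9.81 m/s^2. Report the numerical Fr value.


The Froude number is defined as Fr = V / sqrt(g*y).
g*y = 9.81 * 2.42 = 23.7402.
sqrt(g*y) = sqrt(23.7402) = 4.8724.
Fr = 5.45 / 4.8724 = 1.1185.
Since Fr > 1, the flow is supercritical.

1.1185


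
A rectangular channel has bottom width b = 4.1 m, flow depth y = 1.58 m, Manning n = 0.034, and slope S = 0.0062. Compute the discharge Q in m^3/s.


For a rectangular channel, the cross-sectional area A = b * y = 4.1 * 1.58 = 6.48 m^2.
The wetted perimeter P = b + 2y = 4.1 + 2*1.58 = 7.26 m.
Hydraulic radius R = A/P = 6.48/7.26 = 0.8923 m.
Velocity V = (1/n)*R^(2/3)*S^(1/2) = (1/0.034)*0.8923^(2/3)*0.0062^(1/2) = 2.1464 m/s.
Discharge Q = A * V = 6.48 * 2.1464 = 13.905 m^3/s.

13.905


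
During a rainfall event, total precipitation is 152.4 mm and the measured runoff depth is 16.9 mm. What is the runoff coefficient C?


The runoff coefficient C = runoff depth / rainfall depth.
C = 16.9 / 152.4
  = 0.1109.

0.1109


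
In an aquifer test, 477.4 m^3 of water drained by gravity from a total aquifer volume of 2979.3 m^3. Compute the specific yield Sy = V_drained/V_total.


Specific yield Sy = Volume drained / Total volume.
Sy = 477.4 / 2979.3
   = 0.1602.

0.1602


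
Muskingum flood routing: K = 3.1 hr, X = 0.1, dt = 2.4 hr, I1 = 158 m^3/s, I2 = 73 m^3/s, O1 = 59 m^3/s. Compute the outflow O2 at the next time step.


Muskingum coefficients:
denom = 2*K*(1-X) + dt = 2*3.1*(1-0.1) + 2.4 = 7.98.
C0 = (dt - 2*K*X)/denom = (2.4 - 2*3.1*0.1)/7.98 = 0.2231.
C1 = (dt + 2*K*X)/denom = (2.4 + 2*3.1*0.1)/7.98 = 0.3784.
C2 = (2*K*(1-X) - dt)/denom = 0.3985.
O2 = C0*I2 + C1*I1 + C2*O1
   = 0.2231*73 + 0.3784*158 + 0.3985*59
   = 99.59 m^3/s.

99.59


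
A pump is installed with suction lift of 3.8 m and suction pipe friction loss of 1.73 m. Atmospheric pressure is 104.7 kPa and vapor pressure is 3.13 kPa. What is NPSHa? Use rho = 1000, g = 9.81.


NPSHa = p_atm/(rho*g) - z_s - hf_s - p_vap/(rho*g).
p_atm/(rho*g) = 104.7*1000 / (1000*9.81) = 10.673 m.
p_vap/(rho*g) = 3.13*1000 / (1000*9.81) = 0.319 m.
NPSHa = 10.673 - 3.8 - 1.73 - 0.319
      = 4.82 m.

4.82


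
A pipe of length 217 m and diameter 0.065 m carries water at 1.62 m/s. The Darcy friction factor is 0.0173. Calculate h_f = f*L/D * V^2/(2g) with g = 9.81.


Darcy-Weisbach equation: h_f = f * (L/D) * V^2/(2g).
f * L/D = 0.0173 * 217/0.065 = 57.7554.
V^2/(2g) = 1.62^2 / (2*9.81) = 2.6244 / 19.62 = 0.1338 m.
h_f = 57.7554 * 0.1338 = 7.725 m.

7.725


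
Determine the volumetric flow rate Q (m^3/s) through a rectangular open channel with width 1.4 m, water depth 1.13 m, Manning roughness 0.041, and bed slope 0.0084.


For a rectangular channel, the cross-sectional area A = b * y = 1.4 * 1.13 = 1.58 m^2.
The wetted perimeter P = b + 2y = 1.4 + 2*1.13 = 3.66 m.
Hydraulic radius R = A/P = 1.58/3.66 = 0.4322 m.
Velocity V = (1/n)*R^(2/3)*S^(1/2) = (1/0.041)*0.4322^(2/3)*0.0084^(1/2) = 1.2779 m/s.
Discharge Q = A * V = 1.58 * 1.2779 = 2.022 m^3/s.

2.022


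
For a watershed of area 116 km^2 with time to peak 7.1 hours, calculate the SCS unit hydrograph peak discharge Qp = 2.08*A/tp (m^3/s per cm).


SCS formula: Qp = 2.08 * A / tp.
Qp = 2.08 * 116 / 7.1
   = 241.28 / 7.1
   = 33.98 m^3/s per cm.

33.98


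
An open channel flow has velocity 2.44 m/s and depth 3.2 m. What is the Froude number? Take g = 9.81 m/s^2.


The Froude number is defined as Fr = V / sqrt(g*y).
g*y = 9.81 * 3.2 = 31.392.
sqrt(g*y) = sqrt(31.392) = 5.6029.
Fr = 2.44 / 5.6029 = 0.4355.

0.4355


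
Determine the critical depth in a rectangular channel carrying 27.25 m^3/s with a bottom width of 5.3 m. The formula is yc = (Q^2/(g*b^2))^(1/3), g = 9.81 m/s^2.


Using yc = (Q^2 / (g * b^2))^(1/3):
Q^2 = 27.25^2 = 742.56.
g * b^2 = 9.81 * 5.3^2 = 9.81 * 28.09 = 275.56.
Q^2 / (g*b^2) = 742.56 / 275.56 = 2.6947.
yc = 2.6947^(1/3) = 1.3916 m.

1.3916


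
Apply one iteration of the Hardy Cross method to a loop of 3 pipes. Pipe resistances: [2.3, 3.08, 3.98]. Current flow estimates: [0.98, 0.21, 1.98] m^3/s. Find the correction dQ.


Numerator terms (r*Q*|Q|): 2.3*0.98*|0.98| = 2.2089; 3.08*0.21*|0.21| = 0.1358; 3.98*1.98*|1.98| = 15.6032.
Sum of numerator = 17.9479.
Denominator terms (r*|Q|): 2.3*|0.98| = 2.254; 3.08*|0.21| = 0.6468; 3.98*|1.98| = 7.8804.
2 * sum of denominator = 2 * 10.7812 = 21.5624.
dQ = -17.9479 / 21.5624 = -0.8324 m^3/s.

-0.8324


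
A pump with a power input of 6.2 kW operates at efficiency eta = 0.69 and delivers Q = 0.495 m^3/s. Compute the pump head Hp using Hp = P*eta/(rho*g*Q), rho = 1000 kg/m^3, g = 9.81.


Pump head formula: Hp = P * eta / (rho * g * Q).
Numerator: P * eta = 6.2 * 1000 * 0.69 = 4278.0 W.
Denominator: rho * g * Q = 1000 * 9.81 * 0.495 = 4855.95.
Hp = 4278.0 / 4855.95 = 0.88 m.

0.88


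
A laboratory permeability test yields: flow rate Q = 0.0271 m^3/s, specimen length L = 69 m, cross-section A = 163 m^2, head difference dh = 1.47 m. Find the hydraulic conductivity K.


From K = Q*L / (A*dh):
Numerator: Q*L = 0.0271 * 69 = 1.8699.
Denominator: A*dh = 163 * 1.47 = 239.61.
K = 1.8699 / 239.61 = 0.007804 m/s.

0.007804


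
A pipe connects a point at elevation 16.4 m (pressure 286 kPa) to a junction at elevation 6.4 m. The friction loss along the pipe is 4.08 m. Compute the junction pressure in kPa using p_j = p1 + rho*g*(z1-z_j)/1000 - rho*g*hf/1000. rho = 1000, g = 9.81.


Junction pressure: p_j = p1 + rho*g*(z1 - z_j)/1000 - rho*g*hf/1000.
Elevation term = 1000*9.81*(16.4 - 6.4)/1000 = 98.1 kPa.
Friction term = 1000*9.81*4.08/1000 = 40.025 kPa.
p_j = 286 + 98.1 - 40.025 = 344.08 kPa.

344.08


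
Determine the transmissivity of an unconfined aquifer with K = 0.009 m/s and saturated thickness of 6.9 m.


Transmissivity is defined as T = K * h.
T = 0.009 * 6.9
  = 0.0621 m^2/s.

0.0621


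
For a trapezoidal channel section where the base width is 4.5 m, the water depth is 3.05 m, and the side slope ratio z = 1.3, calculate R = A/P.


For a trapezoidal section with side slope z:
A = (b + z*y)*y = (4.5 + 1.3*3.05)*3.05 = 25.818 m^2.
P = b + 2*y*sqrt(1 + z^2) = 4.5 + 2*3.05*sqrt(1 + 1.3^2) = 14.505 m.
R = A/P = 25.818 / 14.505 = 1.78 m.

1.78


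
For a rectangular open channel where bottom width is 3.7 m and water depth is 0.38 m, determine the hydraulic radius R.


For a rectangular section:
Flow area A = b * y = 3.7 * 0.38 = 1.41 m^2.
Wetted perimeter P = b + 2y = 3.7 + 2*0.38 = 4.46 m.
Hydraulic radius R = A/P = 1.41 / 4.46 = 0.3152 m.

0.3152


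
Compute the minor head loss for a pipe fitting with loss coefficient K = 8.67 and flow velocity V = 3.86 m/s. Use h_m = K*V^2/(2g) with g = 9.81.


Minor loss formula: h_m = K * V^2/(2g).
V^2 = 3.86^2 = 14.8996.
V^2/(2g) = 14.8996 / 19.62 = 0.7594 m.
h_m = 8.67 * 0.7594 = 6.5841 m.

6.5841


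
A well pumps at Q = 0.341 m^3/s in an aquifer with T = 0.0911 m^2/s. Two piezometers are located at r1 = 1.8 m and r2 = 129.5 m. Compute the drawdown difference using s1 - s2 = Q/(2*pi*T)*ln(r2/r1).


Thiem equation: s1 - s2 = Q/(2*pi*T) * ln(r2/r1).
ln(r2/r1) = ln(129.5/1.8) = 4.2759.
Q/(2*pi*T) = 0.341 / (2*pi*0.0911) = 0.341 / 0.5724 = 0.5957.
s1 - s2 = 0.5957 * 4.2759 = 2.5473 m.

2.5473


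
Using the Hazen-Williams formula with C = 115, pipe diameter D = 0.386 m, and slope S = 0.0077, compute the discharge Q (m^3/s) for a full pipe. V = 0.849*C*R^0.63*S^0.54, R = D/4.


For a full circular pipe, R = D/4 = 0.386/4 = 0.0965 m.
V = 0.849 * 115 * 0.0965^0.63 * 0.0077^0.54
  = 0.849 * 115 * 0.22922 * 0.072228
  = 1.6165 m/s.
Pipe area A = pi*D^2/4 = pi*0.386^2/4 = 0.117 m^2.
Q = A * V = 0.117 * 1.6165 = 0.1892 m^3/s.

0.1892


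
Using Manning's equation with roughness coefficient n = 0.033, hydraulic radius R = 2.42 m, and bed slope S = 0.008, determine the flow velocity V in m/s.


Manning's equation gives V = (1/n) * R^(2/3) * S^(1/2).
First, compute R^(2/3) = 2.42^(2/3) = 1.8025.
Next, S^(1/2) = 0.008^(1/2) = 0.089443.
Then 1/n = 1/0.033 = 30.3.
V = 30.3 * 1.8025 * 0.089443 = 4.8855 m/s.

4.8855


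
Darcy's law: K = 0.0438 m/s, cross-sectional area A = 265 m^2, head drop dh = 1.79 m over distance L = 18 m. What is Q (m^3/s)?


Darcy's law: Q = K * A * i, where i = dh/L.
Hydraulic gradient i = 1.79 / 18 = 0.099444.
Q = 0.0438 * 265 * 0.099444
  = 1.1543 m^3/s.

1.1543


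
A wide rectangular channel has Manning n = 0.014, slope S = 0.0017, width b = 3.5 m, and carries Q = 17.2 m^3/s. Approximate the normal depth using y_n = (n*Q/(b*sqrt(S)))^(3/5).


We use the wide-channel approximation y_n = (n*Q/(b*sqrt(S)))^(3/5).
sqrt(S) = sqrt(0.0017) = 0.041231.
Numerator: n*Q = 0.014 * 17.2 = 0.2408.
Denominator: b*sqrt(S) = 3.5 * 0.041231 = 0.144308.
arg = 1.6686.
y_n = 1.6686^(3/5) = 1.3596 m.

1.3596


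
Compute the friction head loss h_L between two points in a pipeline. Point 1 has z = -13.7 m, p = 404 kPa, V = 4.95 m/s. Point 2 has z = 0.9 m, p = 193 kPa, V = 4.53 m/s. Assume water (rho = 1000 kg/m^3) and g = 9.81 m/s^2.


Total head at each section: H = z + p/(rho*g) + V^2/(2g).
H1 = -13.7 + 404*1000/(1000*9.81) + 4.95^2/(2*9.81)
   = -13.7 + 41.182 + 1.2489
   = 28.731 m.
H2 = 0.9 + 193*1000/(1000*9.81) + 4.53^2/(2*9.81)
   = 0.9 + 19.674 + 1.0459
   = 21.62 m.
h_L = H1 - H2 = 28.731 - 21.62 = 7.112 m.

7.112


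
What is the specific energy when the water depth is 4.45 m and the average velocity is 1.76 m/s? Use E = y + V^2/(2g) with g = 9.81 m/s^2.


Specific energy E = y + V^2/(2g).
Velocity head = V^2/(2g) = 1.76^2 / (2*9.81) = 3.0976 / 19.62 = 0.1579 m.
E = 4.45 + 0.1579 = 4.6079 m.

4.6079


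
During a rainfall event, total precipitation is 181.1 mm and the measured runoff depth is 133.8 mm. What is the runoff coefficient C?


The runoff coefficient C = runoff depth / rainfall depth.
C = 133.8 / 181.1
  = 0.7388.

0.7388


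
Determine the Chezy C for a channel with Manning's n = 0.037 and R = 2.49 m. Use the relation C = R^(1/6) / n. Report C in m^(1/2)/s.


The Chezy coefficient relates to Manning's n through C = R^(1/6) / n.
R^(1/6) = 2.49^(1/6) = 1.164215.
C = 1.164215 / 0.037 = 31.47 m^(1/2)/s.

31.47


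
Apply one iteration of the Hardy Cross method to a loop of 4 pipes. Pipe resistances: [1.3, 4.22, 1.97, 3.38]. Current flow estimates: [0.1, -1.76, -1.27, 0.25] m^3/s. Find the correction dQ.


Numerator terms (r*Q*|Q|): 1.3*0.1*|0.1| = 0.013; 4.22*-1.76*|-1.76| = -13.0719; 1.97*-1.27*|-1.27| = -3.1774; 3.38*0.25*|0.25| = 0.2112.
Sum of numerator = -16.025.
Denominator terms (r*|Q|): 1.3*|0.1| = 0.13; 4.22*|-1.76| = 7.4272; 1.97*|-1.27| = 2.5019; 3.38*|0.25| = 0.845.
2 * sum of denominator = 2 * 10.9041 = 21.8082.
dQ = --16.025 / 21.8082 = 0.7348 m^3/s.

0.7348


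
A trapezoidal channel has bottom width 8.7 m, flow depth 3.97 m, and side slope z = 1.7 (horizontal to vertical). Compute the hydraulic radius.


For a trapezoidal section with side slope z:
A = (b + z*y)*y = (8.7 + 1.7*3.97)*3.97 = 61.333 m^2.
P = b + 2*y*sqrt(1 + z^2) = 8.7 + 2*3.97*sqrt(1 + 1.7^2) = 24.36 m.
R = A/P = 61.333 / 24.36 = 2.5177 m.

2.5177


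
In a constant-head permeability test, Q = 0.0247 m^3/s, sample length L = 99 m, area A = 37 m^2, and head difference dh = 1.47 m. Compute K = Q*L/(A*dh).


From K = Q*L / (A*dh):
Numerator: Q*L = 0.0247 * 99 = 2.4453.
Denominator: A*dh = 37 * 1.47 = 54.39.
K = 2.4453 / 54.39 = 0.044959 m/s.

0.044959


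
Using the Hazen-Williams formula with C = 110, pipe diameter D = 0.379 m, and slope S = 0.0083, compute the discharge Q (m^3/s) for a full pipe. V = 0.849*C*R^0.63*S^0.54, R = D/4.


For a full circular pipe, R = D/4 = 0.379/4 = 0.0948 m.
V = 0.849 * 110 * 0.0948^0.63 * 0.0083^0.54
  = 0.849 * 110 * 0.226592 * 0.075215
  = 1.5916 m/s.
Pipe area A = pi*D^2/4 = pi*0.379^2/4 = 0.1128 m^2.
Q = A * V = 0.1128 * 1.5916 = 0.1796 m^3/s.

0.1796


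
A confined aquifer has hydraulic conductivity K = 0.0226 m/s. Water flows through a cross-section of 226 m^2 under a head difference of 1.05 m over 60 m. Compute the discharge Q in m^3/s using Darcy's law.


Darcy's law: Q = K * A * i, where i = dh/L.
Hydraulic gradient i = 1.05 / 60 = 0.0175.
Q = 0.0226 * 226 * 0.0175
  = 0.0894 m^3/s.

0.0894


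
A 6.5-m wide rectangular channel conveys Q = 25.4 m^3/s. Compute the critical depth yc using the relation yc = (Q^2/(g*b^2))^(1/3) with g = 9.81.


Using yc = (Q^2 / (g * b^2))^(1/3):
Q^2 = 25.4^2 = 645.16.
g * b^2 = 9.81 * 6.5^2 = 9.81 * 42.25 = 414.47.
Q^2 / (g*b^2) = 645.16 / 414.47 = 1.5566.
yc = 1.5566^(1/3) = 1.1589 m.

1.1589


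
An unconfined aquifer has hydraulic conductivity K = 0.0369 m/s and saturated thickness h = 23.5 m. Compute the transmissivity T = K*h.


Transmissivity is defined as T = K * h.
T = 0.0369 * 23.5
  = 0.8672 m^2/s.

0.8672


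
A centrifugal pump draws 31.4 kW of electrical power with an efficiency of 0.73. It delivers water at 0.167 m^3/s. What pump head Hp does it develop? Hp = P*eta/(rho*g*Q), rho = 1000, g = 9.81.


Pump head formula: Hp = P * eta / (rho * g * Q).
Numerator: P * eta = 31.4 * 1000 * 0.73 = 22922.0 W.
Denominator: rho * g * Q = 1000 * 9.81 * 0.167 = 1638.27.
Hp = 22922.0 / 1638.27 = 13.99 m.

13.99


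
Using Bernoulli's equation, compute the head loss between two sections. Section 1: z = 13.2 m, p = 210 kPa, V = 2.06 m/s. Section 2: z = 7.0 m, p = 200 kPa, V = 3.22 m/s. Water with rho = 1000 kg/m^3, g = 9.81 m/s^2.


Total head at each section: H = z + p/(rho*g) + V^2/(2g).
H1 = 13.2 + 210*1000/(1000*9.81) + 2.06^2/(2*9.81)
   = 13.2 + 21.407 + 0.2163
   = 34.823 m.
H2 = 7.0 + 200*1000/(1000*9.81) + 3.22^2/(2*9.81)
   = 7.0 + 20.387 + 0.5285
   = 27.916 m.
h_L = H1 - H2 = 34.823 - 27.916 = 6.907 m.

6.907


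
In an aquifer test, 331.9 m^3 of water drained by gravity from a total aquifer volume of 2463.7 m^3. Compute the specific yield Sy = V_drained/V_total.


Specific yield Sy = Volume drained / Total volume.
Sy = 331.9 / 2463.7
   = 0.1347.

0.1347


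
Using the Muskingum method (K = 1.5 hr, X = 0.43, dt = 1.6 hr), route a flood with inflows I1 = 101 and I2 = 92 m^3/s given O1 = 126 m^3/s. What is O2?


Muskingum coefficients:
denom = 2*K*(1-X) + dt = 2*1.5*(1-0.43) + 1.6 = 3.31.
C0 = (dt - 2*K*X)/denom = (1.6 - 2*1.5*0.43)/3.31 = 0.0937.
C1 = (dt + 2*K*X)/denom = (1.6 + 2*1.5*0.43)/3.31 = 0.8731.
C2 = (2*K*(1-X) - dt)/denom = 0.0332.
O2 = C0*I2 + C1*I1 + C2*O1
   = 0.0937*92 + 0.8731*101 + 0.0332*126
   = 100.99 m^3/s.

100.99


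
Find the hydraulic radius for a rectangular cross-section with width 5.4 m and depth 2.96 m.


For a rectangular section:
Flow area A = b * y = 5.4 * 2.96 = 15.98 m^2.
Wetted perimeter P = b + 2y = 5.4 + 2*2.96 = 11.32 m.
Hydraulic radius R = A/P = 15.98 / 11.32 = 1.412 m.

1.412


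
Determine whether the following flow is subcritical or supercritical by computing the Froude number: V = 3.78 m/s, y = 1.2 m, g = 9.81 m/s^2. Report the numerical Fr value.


The Froude number is defined as Fr = V / sqrt(g*y).
g*y = 9.81 * 1.2 = 11.772.
sqrt(g*y) = sqrt(11.772) = 3.431.
Fr = 3.78 / 3.431 = 1.1017.
Since Fr > 1, the flow is supercritical.

1.1017


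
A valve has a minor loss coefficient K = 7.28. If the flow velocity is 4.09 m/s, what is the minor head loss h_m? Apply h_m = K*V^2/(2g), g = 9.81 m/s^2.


Minor loss formula: h_m = K * V^2/(2g).
V^2 = 4.09^2 = 16.7281.
V^2/(2g) = 16.7281 / 19.62 = 0.8526 m.
h_m = 7.28 * 0.8526 = 6.207 m.

6.207


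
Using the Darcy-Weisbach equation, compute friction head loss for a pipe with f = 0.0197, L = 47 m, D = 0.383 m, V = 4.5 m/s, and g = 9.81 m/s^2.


Darcy-Weisbach equation: h_f = f * (L/D) * V^2/(2g).
f * L/D = 0.0197 * 47/0.383 = 2.4175.
V^2/(2g) = 4.5^2 / (2*9.81) = 20.25 / 19.62 = 1.0321 m.
h_f = 2.4175 * 1.0321 = 2.495 m.

2.495


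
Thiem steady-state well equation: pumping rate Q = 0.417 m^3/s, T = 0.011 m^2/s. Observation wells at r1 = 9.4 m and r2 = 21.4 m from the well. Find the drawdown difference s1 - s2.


Thiem equation: s1 - s2 = Q/(2*pi*T) * ln(r2/r1).
ln(r2/r1) = ln(21.4/9.4) = 0.8227.
Q/(2*pi*T) = 0.417 / (2*pi*0.011) = 0.417 / 0.0691 = 6.0334.
s1 - s2 = 6.0334 * 0.8227 = 4.9636 m.

4.9636


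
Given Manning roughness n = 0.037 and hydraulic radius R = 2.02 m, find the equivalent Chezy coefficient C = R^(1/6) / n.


The Chezy coefficient relates to Manning's n through C = R^(1/6) / n.
R^(1/6) = 2.02^(1/6) = 1.124325.
C = 1.124325 / 0.037 = 30.39 m^(1/2)/s.

30.39


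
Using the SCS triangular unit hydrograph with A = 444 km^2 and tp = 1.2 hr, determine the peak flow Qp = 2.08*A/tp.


SCS formula: Qp = 2.08 * A / tp.
Qp = 2.08 * 444 / 1.2
   = 923.52 / 1.2
   = 769.6 m^3/s per cm.

769.6


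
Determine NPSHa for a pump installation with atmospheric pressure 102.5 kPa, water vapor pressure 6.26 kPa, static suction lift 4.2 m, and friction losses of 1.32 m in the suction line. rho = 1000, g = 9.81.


NPSHa = p_atm/(rho*g) - z_s - hf_s - p_vap/(rho*g).
p_atm/(rho*g) = 102.5*1000 / (1000*9.81) = 10.449 m.
p_vap/(rho*g) = 6.26*1000 / (1000*9.81) = 0.638 m.
NPSHa = 10.449 - 4.2 - 1.32 - 0.638
      = 4.29 m.

4.29


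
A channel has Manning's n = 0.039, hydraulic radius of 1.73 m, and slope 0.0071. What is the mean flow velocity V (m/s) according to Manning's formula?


Manning's equation gives V = (1/n) * R^(2/3) * S^(1/2).
First, compute R^(2/3) = 1.73^(2/3) = 1.4411.
Next, S^(1/2) = 0.0071^(1/2) = 0.084261.
Then 1/n = 1/0.039 = 25.64.
V = 25.64 * 1.4411 * 0.084261 = 3.1136 m/s.

3.1136


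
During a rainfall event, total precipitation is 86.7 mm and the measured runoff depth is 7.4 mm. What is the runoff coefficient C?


The runoff coefficient C = runoff depth / rainfall depth.
C = 7.4 / 86.7
  = 0.0854.

0.0854


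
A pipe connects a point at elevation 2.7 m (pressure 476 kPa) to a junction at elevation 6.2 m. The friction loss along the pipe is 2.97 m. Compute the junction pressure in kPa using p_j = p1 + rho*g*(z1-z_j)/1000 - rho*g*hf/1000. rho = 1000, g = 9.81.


Junction pressure: p_j = p1 + rho*g*(z1 - z_j)/1000 - rho*g*hf/1000.
Elevation term = 1000*9.81*(2.7 - 6.2)/1000 = -34.335 kPa.
Friction term = 1000*9.81*2.97/1000 = 29.136 kPa.
p_j = 476 + -34.335 - 29.136 = 412.53 kPa.

412.53


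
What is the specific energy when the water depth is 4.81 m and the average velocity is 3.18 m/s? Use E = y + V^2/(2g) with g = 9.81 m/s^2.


Specific energy E = y + V^2/(2g).
Velocity head = V^2/(2g) = 3.18^2 / (2*9.81) = 10.1124 / 19.62 = 0.5154 m.
E = 4.81 + 0.5154 = 5.3254 m.

5.3254


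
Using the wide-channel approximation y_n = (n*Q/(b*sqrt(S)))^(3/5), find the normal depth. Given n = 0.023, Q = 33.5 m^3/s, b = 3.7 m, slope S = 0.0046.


We use the wide-channel approximation y_n = (n*Q/(b*sqrt(S)))^(3/5).
sqrt(S) = sqrt(0.0046) = 0.067823.
Numerator: n*Q = 0.023 * 33.5 = 0.7705.
Denominator: b*sqrt(S) = 3.7 * 0.067823 = 0.250945.
arg = 3.0704.
y_n = 3.0704^(3/5) = 1.9603 m.

1.9603


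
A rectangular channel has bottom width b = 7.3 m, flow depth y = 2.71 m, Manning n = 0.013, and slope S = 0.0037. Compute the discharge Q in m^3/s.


For a rectangular channel, the cross-sectional area A = b * y = 7.3 * 2.71 = 19.78 m^2.
The wetted perimeter P = b + 2y = 7.3 + 2*2.71 = 12.72 m.
Hydraulic radius R = A/P = 19.78/12.72 = 1.5553 m.
Velocity V = (1/n)*R^(2/3)*S^(1/2) = (1/0.013)*1.5553^(2/3)*0.0037^(1/2) = 6.281 m/s.
Discharge Q = A * V = 19.78 * 6.281 = 124.257 m^3/s.

124.257


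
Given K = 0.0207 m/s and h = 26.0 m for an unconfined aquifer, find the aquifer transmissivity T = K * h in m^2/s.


Transmissivity is defined as T = K * h.
T = 0.0207 * 26.0
  = 0.5382 m^2/s.

0.5382


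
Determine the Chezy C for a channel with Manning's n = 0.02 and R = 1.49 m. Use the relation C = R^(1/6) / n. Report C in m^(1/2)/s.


The Chezy coefficient relates to Manning's n through C = R^(1/6) / n.
R^(1/6) = 1.49^(1/6) = 1.068721.
C = 1.068721 / 0.02 = 53.44 m^(1/2)/s.

53.44


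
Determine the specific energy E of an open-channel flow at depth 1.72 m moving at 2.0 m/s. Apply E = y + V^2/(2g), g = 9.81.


Specific energy E = y + V^2/(2g).
Velocity head = V^2/(2g) = 2.0^2 / (2*9.81) = 4.0 / 19.62 = 0.2039 m.
E = 1.72 + 0.2039 = 1.9239 m.

1.9239


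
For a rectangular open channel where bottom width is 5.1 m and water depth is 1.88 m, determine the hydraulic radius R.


For a rectangular section:
Flow area A = b * y = 5.1 * 1.88 = 9.59 m^2.
Wetted perimeter P = b + 2y = 5.1 + 2*1.88 = 8.86 m.
Hydraulic radius R = A/P = 9.59 / 8.86 = 1.0822 m.

1.0822


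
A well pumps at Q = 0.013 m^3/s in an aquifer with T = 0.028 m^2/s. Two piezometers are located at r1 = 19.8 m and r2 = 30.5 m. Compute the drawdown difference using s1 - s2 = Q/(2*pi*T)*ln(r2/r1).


Thiem equation: s1 - s2 = Q/(2*pi*T) * ln(r2/r1).
ln(r2/r1) = ln(30.5/19.8) = 0.432.
Q/(2*pi*T) = 0.013 / (2*pi*0.028) = 0.013 / 0.1759 = 0.0739.
s1 - s2 = 0.0739 * 0.432 = 0.0319 m.

0.0319


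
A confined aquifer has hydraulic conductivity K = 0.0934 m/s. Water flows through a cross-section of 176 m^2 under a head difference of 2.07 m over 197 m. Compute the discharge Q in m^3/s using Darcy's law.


Darcy's law: Q = K * A * i, where i = dh/L.
Hydraulic gradient i = 2.07 / 197 = 0.010508.
Q = 0.0934 * 176 * 0.010508
  = 0.1727 m^3/s.

0.1727


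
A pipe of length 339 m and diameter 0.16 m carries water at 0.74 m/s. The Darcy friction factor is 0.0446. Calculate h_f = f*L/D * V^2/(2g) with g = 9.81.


Darcy-Weisbach equation: h_f = f * (L/D) * V^2/(2g).
f * L/D = 0.0446 * 339/0.16 = 94.4963.
V^2/(2g) = 0.74^2 / (2*9.81) = 0.5476 / 19.62 = 0.0279 m.
h_f = 94.4963 * 0.0279 = 2.637 m.

2.637


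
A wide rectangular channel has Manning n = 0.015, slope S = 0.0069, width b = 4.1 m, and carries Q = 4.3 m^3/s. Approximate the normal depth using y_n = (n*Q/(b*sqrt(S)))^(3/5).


We use the wide-channel approximation y_n = (n*Q/(b*sqrt(S)))^(3/5).
sqrt(S) = sqrt(0.0069) = 0.083066.
Numerator: n*Q = 0.015 * 4.3 = 0.0645.
Denominator: b*sqrt(S) = 4.1 * 0.083066 = 0.340571.
arg = 0.1894.
y_n = 0.1894^(3/5) = 0.3685 m.

0.3685


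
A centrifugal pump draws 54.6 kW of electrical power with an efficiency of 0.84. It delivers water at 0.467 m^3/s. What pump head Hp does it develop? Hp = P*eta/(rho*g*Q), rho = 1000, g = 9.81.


Pump head formula: Hp = P * eta / (rho * g * Q).
Numerator: P * eta = 54.6 * 1000 * 0.84 = 45864.0 W.
Denominator: rho * g * Q = 1000 * 9.81 * 0.467 = 4581.27.
Hp = 45864.0 / 4581.27 = 10.01 m.

10.01


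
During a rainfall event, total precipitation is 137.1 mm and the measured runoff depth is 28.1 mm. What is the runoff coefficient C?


The runoff coefficient C = runoff depth / rainfall depth.
C = 28.1 / 137.1
  = 0.205.

0.205


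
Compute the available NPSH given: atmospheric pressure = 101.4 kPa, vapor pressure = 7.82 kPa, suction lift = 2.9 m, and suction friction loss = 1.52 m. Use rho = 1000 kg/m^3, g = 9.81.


NPSHa = p_atm/(rho*g) - z_s - hf_s - p_vap/(rho*g).
p_atm/(rho*g) = 101.4*1000 / (1000*9.81) = 10.336 m.
p_vap/(rho*g) = 7.82*1000 / (1000*9.81) = 0.797 m.
NPSHa = 10.336 - 2.9 - 1.52 - 0.797
      = 5.12 m.

5.12


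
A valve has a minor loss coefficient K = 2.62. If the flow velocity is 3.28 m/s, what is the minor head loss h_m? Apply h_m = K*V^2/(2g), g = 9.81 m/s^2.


Minor loss formula: h_m = K * V^2/(2g).
V^2 = 3.28^2 = 10.7584.
V^2/(2g) = 10.7584 / 19.62 = 0.5483 m.
h_m = 2.62 * 0.5483 = 1.4366 m.

1.4366


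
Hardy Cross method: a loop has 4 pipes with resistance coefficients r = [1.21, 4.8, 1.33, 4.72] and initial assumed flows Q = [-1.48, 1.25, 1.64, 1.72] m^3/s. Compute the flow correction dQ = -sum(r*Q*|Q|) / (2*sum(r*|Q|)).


Numerator terms (r*Q*|Q|): 1.21*-1.48*|-1.48| = -2.6504; 4.8*1.25*|1.25| = 7.5; 1.33*1.64*|1.64| = 3.5772; 4.72*1.72*|1.72| = 13.9636.
Sum of numerator = 22.3904.
Denominator terms (r*|Q|): 1.21*|-1.48| = 1.7908; 4.8*|1.25| = 6.0; 1.33*|1.64| = 2.1812; 4.72*|1.72| = 8.1184.
2 * sum of denominator = 2 * 18.0904 = 36.1808.
dQ = -22.3904 / 36.1808 = -0.6188 m^3/s.

-0.6188


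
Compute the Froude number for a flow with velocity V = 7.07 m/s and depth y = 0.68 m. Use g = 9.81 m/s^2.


The Froude number is defined as Fr = V / sqrt(g*y).
g*y = 9.81 * 0.68 = 6.6708.
sqrt(g*y) = sqrt(6.6708) = 2.5828.
Fr = 7.07 / 2.5828 = 2.7374.

2.7374


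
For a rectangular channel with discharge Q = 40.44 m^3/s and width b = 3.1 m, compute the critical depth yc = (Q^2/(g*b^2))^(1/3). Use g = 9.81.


Using yc = (Q^2 / (g * b^2))^(1/3):
Q^2 = 40.44^2 = 1635.39.
g * b^2 = 9.81 * 3.1^2 = 9.81 * 9.61 = 94.27.
Q^2 / (g*b^2) = 1635.39 / 94.27 = 17.3479.
yc = 17.3479^(1/3) = 2.5887 m.

2.5887


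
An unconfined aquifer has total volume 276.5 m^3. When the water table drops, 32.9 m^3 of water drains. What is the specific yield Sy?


Specific yield Sy = Volume drained / Total volume.
Sy = 32.9 / 276.5
   = 0.119.

0.119


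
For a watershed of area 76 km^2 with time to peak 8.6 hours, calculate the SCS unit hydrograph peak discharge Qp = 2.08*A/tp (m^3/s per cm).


SCS formula: Qp = 2.08 * A / tp.
Qp = 2.08 * 76 / 8.6
   = 158.08 / 8.6
   = 18.38 m^3/s per cm.

18.38


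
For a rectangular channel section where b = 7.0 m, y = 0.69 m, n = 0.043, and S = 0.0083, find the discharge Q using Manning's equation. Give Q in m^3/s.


For a rectangular channel, the cross-sectional area A = b * y = 7.0 * 0.69 = 4.83 m^2.
The wetted perimeter P = b + 2y = 7.0 + 2*0.69 = 8.38 m.
Hydraulic radius R = A/P = 4.83/8.38 = 0.5764 m.
Velocity V = (1/n)*R^(2/3)*S^(1/2) = (1/0.043)*0.5764^(2/3)*0.0083^(1/2) = 1.4674 m/s.
Discharge Q = A * V = 4.83 * 1.4674 = 7.087 m^3/s.

7.087


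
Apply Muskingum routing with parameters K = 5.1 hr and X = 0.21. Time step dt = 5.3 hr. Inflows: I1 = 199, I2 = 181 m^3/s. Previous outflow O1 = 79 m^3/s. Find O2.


Muskingum coefficients:
denom = 2*K*(1-X) + dt = 2*5.1*(1-0.21) + 5.3 = 13.358.
C0 = (dt - 2*K*X)/denom = (5.3 - 2*5.1*0.21)/13.358 = 0.2364.
C1 = (dt + 2*K*X)/denom = (5.3 + 2*5.1*0.21)/13.358 = 0.5571.
C2 = (2*K*(1-X) - dt)/denom = 0.2065.
O2 = C0*I2 + C1*I1 + C2*O1
   = 0.2364*181 + 0.5571*199 + 0.2065*79
   = 169.97 m^3/s.

169.97


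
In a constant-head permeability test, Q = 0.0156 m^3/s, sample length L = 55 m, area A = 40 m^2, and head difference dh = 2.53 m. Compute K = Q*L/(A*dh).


From K = Q*L / (A*dh):
Numerator: Q*L = 0.0156 * 55 = 0.858.
Denominator: A*dh = 40 * 2.53 = 101.2.
K = 0.858 / 101.2 = 0.008478 m/s.

0.008478


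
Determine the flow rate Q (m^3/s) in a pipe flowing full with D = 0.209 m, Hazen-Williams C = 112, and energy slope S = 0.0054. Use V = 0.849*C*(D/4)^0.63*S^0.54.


For a full circular pipe, R = D/4 = 0.209/4 = 0.0522 m.
V = 0.849 * 112 * 0.0522^0.63 * 0.0054^0.54
  = 0.849 * 112 * 0.155738 * 0.059634
  = 0.8831 m/s.
Pipe area A = pi*D^2/4 = pi*0.209^2/4 = 0.0343 m^2.
Q = A * V = 0.0343 * 0.8831 = 0.0303 m^3/s.

0.0303


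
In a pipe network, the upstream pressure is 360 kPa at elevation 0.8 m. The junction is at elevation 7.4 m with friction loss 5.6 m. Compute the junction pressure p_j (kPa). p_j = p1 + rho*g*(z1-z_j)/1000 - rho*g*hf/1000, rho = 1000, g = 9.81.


Junction pressure: p_j = p1 + rho*g*(z1 - z_j)/1000 - rho*g*hf/1000.
Elevation term = 1000*9.81*(0.8 - 7.4)/1000 = -64.746 kPa.
Friction term = 1000*9.81*5.6/1000 = 54.936 kPa.
p_j = 360 + -64.746 - 54.936 = 240.32 kPa.

240.32


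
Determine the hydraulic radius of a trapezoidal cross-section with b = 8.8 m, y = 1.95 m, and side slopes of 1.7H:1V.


For a trapezoidal section with side slope z:
A = (b + z*y)*y = (8.8 + 1.7*1.95)*1.95 = 23.624 m^2.
P = b + 2*y*sqrt(1 + z^2) = 8.8 + 2*1.95*sqrt(1 + 1.7^2) = 16.492 m.
R = A/P = 23.624 / 16.492 = 1.4325 m.

1.4325


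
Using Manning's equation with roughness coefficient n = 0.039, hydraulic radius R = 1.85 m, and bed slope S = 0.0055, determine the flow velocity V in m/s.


Manning's equation gives V = (1/n) * R^(2/3) * S^(1/2).
First, compute R^(2/3) = 1.85^(2/3) = 1.507.
Next, S^(1/2) = 0.0055^(1/2) = 0.074162.
Then 1/n = 1/0.039 = 25.64.
V = 25.64 * 1.507 * 0.074162 = 2.8657 m/s.

2.8657


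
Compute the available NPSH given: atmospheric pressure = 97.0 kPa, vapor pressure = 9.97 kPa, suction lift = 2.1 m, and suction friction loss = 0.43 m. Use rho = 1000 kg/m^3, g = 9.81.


NPSHa = p_atm/(rho*g) - z_s - hf_s - p_vap/(rho*g).
p_atm/(rho*g) = 97.0*1000 / (1000*9.81) = 9.888 m.
p_vap/(rho*g) = 9.97*1000 / (1000*9.81) = 1.016 m.
NPSHa = 9.888 - 2.1 - 0.43 - 1.016
      = 6.34 m.

6.34


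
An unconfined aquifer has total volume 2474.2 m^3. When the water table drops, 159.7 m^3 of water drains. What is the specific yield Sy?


Specific yield Sy = Volume drained / Total volume.
Sy = 159.7 / 2474.2
   = 0.0645.

0.0645


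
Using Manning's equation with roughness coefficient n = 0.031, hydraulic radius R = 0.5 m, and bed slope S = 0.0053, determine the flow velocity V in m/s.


Manning's equation gives V = (1/n) * R^(2/3) * S^(1/2).
First, compute R^(2/3) = 0.5^(2/3) = 0.63.
Next, S^(1/2) = 0.0053^(1/2) = 0.072801.
Then 1/n = 1/0.031 = 32.26.
V = 32.26 * 0.63 * 0.072801 = 1.4794 m/s.

1.4794
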